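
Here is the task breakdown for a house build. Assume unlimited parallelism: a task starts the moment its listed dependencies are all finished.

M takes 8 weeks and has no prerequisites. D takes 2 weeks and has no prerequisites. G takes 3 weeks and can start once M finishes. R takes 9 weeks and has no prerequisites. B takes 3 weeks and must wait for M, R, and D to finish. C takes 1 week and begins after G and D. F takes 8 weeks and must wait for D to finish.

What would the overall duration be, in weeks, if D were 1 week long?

As given, the longest chain is R→B = 9+3 = 12, so the finish is 12 weeks.
D has 2 weeks of float (longest path through it is 10).
The critical path is still R→B; finish is now 12 weeks.

12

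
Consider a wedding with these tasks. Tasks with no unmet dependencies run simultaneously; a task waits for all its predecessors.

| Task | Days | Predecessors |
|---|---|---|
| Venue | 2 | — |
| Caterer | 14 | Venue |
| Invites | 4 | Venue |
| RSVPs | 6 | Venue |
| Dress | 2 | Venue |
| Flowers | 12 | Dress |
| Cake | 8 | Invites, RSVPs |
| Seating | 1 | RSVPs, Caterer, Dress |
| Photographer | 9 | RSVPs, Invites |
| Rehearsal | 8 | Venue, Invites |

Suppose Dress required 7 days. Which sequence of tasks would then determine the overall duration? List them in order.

Venue, Dress, Flowers

As given, the longest chain is Venue→Caterer→Seating = 2+14+1 = 17, so the finish is 17 days.
Dress is off the critical path — its longest chain is 16 days, giving 1 of slack.
The binding chain switches to Venue→Dress→Flowers = 2+7+12 = 21; finish 21 days.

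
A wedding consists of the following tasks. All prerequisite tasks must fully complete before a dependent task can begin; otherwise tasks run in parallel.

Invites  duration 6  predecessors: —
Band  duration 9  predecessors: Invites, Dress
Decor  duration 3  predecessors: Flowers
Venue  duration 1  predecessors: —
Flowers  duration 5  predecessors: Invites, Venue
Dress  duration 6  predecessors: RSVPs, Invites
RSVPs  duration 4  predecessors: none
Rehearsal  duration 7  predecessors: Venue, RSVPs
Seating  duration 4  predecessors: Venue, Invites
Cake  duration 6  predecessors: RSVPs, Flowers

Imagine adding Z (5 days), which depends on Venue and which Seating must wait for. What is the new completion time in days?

21

Originally the schedule takes 21 days.
With Z inserted, Seating now waits for max(Venue, Invites, Z).
New critical path: Invites→Dress→Band = 6+6+9 = 21 ⇒ 21 days.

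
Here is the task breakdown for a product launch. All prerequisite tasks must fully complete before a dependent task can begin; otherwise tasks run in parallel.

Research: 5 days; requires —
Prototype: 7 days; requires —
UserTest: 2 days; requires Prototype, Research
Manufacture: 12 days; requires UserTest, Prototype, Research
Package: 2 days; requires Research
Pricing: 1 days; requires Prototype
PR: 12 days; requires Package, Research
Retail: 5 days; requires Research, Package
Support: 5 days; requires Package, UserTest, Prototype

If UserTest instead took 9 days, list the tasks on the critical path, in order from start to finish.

Prototype, UserTest, Manufacture

Critical path before the change: Prototype→UserTest→Manufacture = 7+2+12 = 21 giving 21 days.
Since UserTest is critical, the +7 change carries straight to that chain (now 28 days).
No other chain overtakes it, so the finish is 28 days.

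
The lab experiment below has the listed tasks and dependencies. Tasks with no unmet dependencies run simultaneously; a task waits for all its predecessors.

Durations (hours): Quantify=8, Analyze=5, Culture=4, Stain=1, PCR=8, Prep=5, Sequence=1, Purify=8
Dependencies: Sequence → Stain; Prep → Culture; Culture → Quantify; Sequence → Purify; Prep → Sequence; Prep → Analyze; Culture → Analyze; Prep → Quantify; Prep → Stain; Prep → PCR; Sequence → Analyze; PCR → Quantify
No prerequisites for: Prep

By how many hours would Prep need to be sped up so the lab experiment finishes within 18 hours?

Current finish: 21 hours; target: 18.
Prep is on every critical path, so each hour cut from Prep cuts the finish by one (this holds down to a finish of 17).
Need 21 − 18 = 3 hours off Prep → Prep becomes 2 hours, finish becomes 18.

3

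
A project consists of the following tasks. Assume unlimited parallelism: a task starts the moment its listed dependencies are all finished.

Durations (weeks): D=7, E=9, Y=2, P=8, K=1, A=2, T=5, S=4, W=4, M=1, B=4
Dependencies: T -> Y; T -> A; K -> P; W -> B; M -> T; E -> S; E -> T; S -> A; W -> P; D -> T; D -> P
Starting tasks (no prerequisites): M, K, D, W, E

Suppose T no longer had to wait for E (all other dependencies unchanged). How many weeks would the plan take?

15

Original critical path: E→T→Y = 9+5+2 = 16 ⇒ 16 weeks.
Without E→T, T's earliest start moves from 9 to 7.
After: D→P = 7+8 = 15 → 15 weeks.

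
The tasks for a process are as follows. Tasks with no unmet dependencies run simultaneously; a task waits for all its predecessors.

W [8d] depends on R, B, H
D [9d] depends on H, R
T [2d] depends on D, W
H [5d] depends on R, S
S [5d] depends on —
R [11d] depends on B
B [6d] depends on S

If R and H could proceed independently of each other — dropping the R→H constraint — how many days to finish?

33

Original critical path: S→B→R→H→D→T = 5+6+11+5+9+2 = 38 ⇒ 38 days.
Without R→H, H's earliest start moves from 22 to 5.
New critical path: S→B→R→D→T = 5+6+11+9+2 = 33 ⇒ 33 days.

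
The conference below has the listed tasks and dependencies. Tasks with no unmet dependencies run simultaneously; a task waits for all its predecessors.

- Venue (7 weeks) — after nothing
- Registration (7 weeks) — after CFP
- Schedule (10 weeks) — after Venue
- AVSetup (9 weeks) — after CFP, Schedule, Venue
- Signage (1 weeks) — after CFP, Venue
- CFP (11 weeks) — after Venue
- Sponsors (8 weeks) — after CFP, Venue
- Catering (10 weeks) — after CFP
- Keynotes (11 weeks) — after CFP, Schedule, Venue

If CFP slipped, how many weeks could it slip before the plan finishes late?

0

Critical path: Venue→CFP→Keynotes = 7+11+11 = 29, so the finish is 29 weeks.
Longest path through CFP: 29 weeks (earliest finish 18, latest finish 18).
Float = 29 − 29 = 0.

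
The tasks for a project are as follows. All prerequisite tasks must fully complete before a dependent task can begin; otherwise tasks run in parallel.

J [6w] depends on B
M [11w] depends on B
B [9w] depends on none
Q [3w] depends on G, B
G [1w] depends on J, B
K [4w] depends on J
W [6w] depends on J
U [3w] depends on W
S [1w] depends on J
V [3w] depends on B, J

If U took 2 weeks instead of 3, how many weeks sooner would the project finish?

Baseline: B→J→W→U = 9+6+6+3 = 24 → 24 weeks.
Since U is critical, the -1 change carries straight to that chain (now 23 weeks).
That remains the longest chain; total 23 weeks.
Change in finish: 23 − 24 = -1 weeks.

1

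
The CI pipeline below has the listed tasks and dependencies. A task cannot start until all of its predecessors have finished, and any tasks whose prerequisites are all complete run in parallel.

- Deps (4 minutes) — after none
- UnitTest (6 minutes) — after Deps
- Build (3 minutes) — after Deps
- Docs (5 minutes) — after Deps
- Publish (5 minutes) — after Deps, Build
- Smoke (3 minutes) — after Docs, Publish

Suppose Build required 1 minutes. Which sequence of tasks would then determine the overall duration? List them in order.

Deps, Build, Publish, Smoke

As given, the longest chain is Deps→Build→Publish→Smoke = 4+3+5+3 = 15, so the finish is 15 minutes.
Since Build is critical, the -2 change carries straight to that chain (now 13 minutes).
The critical path is still Deps→Build→Publish→Smoke; finish is now 13 minutes.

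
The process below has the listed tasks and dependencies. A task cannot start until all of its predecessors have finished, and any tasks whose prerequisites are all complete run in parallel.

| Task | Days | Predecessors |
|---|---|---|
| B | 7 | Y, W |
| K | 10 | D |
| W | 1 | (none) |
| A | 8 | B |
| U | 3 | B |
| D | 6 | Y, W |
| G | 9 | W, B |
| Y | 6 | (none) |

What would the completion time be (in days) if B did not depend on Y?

Original critical path: Y→D→K = 6+6+10 = 22 ⇒ 22 days.
Without Y→B, B's earliest start moves from 6 to 1.
The longest chain is now Y→D→K = 6+6+10 = 22, so the process takes 22 days.

22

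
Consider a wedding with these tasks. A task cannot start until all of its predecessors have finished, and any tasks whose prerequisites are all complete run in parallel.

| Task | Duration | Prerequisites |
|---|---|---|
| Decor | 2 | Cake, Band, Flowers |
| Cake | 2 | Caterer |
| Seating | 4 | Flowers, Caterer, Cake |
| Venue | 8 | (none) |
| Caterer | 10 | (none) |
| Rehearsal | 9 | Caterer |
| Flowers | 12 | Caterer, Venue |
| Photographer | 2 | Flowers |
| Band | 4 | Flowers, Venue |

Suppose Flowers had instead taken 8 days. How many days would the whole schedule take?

24

Actual critical path: Caterer→Flowers→Band→Decor = 10+12+4+2 = 28 ⇒ 28 days.
Flowers lies on that path, so at 8 days the path becomes 24 days.
That remains the longest chain; total 24 days.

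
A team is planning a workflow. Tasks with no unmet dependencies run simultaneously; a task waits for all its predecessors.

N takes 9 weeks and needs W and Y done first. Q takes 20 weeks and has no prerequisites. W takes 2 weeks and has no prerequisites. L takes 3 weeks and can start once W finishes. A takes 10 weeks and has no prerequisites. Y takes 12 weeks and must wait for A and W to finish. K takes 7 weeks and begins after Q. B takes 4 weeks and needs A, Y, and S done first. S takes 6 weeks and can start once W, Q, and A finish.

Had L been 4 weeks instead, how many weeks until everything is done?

31

The binding path is A→Y→N = 10+12+9 = 31; finish at 31 weeks.
L is off the critical path — its longest chain is 5 weeks, giving 26 of slack.
That remains the longest chain; total 31 weeks.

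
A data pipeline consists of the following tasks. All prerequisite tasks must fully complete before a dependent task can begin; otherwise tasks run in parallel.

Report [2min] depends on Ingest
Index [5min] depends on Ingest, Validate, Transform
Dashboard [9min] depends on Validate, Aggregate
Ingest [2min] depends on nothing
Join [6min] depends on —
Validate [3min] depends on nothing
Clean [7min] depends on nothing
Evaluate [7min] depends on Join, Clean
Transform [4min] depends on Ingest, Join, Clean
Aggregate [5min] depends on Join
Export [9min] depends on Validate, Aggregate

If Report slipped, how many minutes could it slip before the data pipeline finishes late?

16

The longest chain is Join→Aggregate→Export = 6+5+9 = 20; overall finish 20 minutes.
Longest path through Report: 4 minutes (earliest finish 4, latest finish 20).
Slack of Report = 18 − 2 = 16 minutes.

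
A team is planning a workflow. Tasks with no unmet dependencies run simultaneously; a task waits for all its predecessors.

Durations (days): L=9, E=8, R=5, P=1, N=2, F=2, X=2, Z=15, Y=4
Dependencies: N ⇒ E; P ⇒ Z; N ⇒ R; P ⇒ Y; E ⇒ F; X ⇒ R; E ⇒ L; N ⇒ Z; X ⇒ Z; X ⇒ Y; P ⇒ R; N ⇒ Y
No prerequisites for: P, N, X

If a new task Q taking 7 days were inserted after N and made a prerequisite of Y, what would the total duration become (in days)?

Originally the workflow takes 19 days.
With Q inserted, Y now waits for max(P, N, X, Q).
New critical path: N→E→L = 2+8+9 = 19 ⇒ 19 days.

19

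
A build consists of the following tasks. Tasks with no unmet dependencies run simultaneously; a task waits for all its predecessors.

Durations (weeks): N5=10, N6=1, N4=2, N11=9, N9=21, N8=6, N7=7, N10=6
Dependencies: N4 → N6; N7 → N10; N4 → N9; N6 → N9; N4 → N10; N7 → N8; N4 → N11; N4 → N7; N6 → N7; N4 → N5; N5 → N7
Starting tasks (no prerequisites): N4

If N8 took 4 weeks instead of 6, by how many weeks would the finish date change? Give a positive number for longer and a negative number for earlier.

0

The binding path is N4→N5→N7→N8 = 2+10+7+6 = 25; finish at 25 weeks.
N8 lies on that path, so at 4 weeks the path becomes 23 weeks.
The binding chain switches to N4→N5→N7→N10 = 2+10+7+6 = 25; finish 25 weeks.
Change in finish: 25 − 25 = +0 weeks.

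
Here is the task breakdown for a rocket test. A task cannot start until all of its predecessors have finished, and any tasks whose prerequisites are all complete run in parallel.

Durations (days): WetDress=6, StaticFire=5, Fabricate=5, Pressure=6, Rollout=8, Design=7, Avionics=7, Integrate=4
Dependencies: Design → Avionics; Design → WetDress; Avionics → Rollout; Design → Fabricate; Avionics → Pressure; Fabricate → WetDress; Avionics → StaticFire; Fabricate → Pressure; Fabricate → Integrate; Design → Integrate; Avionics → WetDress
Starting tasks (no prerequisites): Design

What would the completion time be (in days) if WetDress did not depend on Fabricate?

Original critical path: Design→Avionics→Rollout = 7+7+8 = 22 ⇒ 22 days.
Dropping Fabricate→WetDress doesn't change WetDress's earliest start (14); another predecessor still binds.
The longest chain is now Design→Avionics→Rollout = 7+7+8 = 22, so the rocket test takes 22 days.

22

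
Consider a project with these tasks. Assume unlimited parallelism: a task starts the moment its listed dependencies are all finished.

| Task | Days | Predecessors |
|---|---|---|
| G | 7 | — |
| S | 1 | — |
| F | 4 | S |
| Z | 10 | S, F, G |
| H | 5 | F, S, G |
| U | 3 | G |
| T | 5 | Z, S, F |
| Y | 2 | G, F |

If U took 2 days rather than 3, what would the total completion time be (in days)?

As given, the longest chain is G→Z→T = 7+10+5 = 22, so the finish is 22 days.
U has 12 days of float (longest path through it is 10).
The critical path is still G→Z→T; finish is now 22 days.

22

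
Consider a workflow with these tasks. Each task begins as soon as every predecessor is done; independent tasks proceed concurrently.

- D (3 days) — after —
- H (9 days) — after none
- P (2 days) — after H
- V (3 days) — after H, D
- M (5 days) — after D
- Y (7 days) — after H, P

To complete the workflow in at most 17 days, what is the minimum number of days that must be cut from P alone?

Current finish: 18 days; target: 17.
P is on every critical path, so each day cut from P cuts the finish by one (this holds down to a finish of 17).
Need 18 − 17 = 1 day off P → P becomes 1 day, finish becomes 17.

1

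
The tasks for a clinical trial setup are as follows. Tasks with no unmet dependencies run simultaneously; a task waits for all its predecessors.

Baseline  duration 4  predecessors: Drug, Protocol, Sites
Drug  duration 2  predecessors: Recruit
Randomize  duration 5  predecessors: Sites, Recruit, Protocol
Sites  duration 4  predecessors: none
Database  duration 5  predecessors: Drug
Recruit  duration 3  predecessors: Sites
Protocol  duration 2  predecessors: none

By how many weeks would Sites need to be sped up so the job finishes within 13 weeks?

Current finish: 14 weeks; target: 13.
Sites is on every critical path, so each week cut from Sites cuts the finish by one (this holds down to a finish of 11).
Need 14 − 13 = 1 week off Sites → Sites becomes 3 weeks, finish becomes 13.

1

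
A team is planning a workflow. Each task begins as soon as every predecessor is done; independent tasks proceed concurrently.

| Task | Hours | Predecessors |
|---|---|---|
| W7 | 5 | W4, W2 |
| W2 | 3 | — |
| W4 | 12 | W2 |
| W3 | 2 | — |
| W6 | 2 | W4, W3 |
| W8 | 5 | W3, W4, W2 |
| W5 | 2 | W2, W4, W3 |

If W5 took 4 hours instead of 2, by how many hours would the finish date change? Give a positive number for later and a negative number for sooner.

0

Baseline: W2→W4→W7 = 3+12+5 = 20 → 20 hours.
W5 has 3 hours of float (longest path through it is 17).
No other chain overtakes it, so the finish is 20 hours.
Change in finish: 20 − 20 = +0 hours.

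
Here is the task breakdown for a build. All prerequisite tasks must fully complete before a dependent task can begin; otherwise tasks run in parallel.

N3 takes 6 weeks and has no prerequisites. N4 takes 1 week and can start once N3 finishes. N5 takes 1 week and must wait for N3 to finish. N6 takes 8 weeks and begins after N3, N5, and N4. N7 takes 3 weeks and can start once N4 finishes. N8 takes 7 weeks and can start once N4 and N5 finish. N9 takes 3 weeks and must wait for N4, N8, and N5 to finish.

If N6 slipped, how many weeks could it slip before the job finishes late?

N3→N4→N8→N9 = 6+1+7+3 = 17 sets the makespan at 17 weeks.
Longest path through N6: 15 weeks (earliest finish 15, latest finish 17).
So N6 can slip 17 − 15 = 2 weeks.

2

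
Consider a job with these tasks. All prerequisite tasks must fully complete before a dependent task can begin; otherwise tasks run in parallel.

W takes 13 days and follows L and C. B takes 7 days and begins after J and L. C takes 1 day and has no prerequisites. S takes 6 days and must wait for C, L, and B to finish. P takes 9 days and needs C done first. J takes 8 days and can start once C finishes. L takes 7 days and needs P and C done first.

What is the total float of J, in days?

8

Critical path: C→P→L→B→S = 1+9+7+7+6 = 30, so the finish is 30 days.
J finishes as early as 9 and must finish by 17.
Float = 30 − 22 = 8.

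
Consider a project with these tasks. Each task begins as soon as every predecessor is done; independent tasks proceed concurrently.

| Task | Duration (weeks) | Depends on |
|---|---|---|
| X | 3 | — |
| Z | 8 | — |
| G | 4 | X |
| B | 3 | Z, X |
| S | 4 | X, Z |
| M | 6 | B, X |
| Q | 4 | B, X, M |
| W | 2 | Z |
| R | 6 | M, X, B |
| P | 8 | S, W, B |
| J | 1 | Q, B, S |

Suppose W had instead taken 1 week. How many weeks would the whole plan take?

Actual critical path: Z→B→M→R = 8+3+6+6 = 23 ⇒ 23 weeks.
W is off the critical path — its longest chain is 18 weeks, giving 5 of slack.
That remains the longest chain; total 23 weeks.

23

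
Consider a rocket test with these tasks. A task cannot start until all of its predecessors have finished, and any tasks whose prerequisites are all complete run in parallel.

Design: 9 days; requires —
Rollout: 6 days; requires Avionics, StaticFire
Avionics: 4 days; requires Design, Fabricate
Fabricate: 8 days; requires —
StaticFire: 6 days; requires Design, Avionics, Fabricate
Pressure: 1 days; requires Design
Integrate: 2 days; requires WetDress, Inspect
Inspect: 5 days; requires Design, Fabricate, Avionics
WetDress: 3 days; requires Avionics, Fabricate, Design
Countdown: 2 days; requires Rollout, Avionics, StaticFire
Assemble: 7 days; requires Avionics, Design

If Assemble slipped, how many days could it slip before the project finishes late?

Critical path: Design→Avionics→StaticFire→Rollout→Countdown = 9+4+6+6+2 = 27, so the finish is 27 days.
The longest chain containing Assemble totals 20 days.
Slack of Assemble = 20 − 13 = 7 days.

7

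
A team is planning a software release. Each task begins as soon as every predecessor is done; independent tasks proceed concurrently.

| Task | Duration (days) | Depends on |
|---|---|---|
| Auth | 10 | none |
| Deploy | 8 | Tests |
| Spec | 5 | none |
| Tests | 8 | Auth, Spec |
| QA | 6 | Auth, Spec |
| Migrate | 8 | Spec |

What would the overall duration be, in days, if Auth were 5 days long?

As given, the longest chain is Auth→Tests→Deploy = 10+8+8 = 26, so the finish is 26 days.
Auth is on the critical path; changing it to 5 makes that path 21 days.
The binding chain switches to Spec→Tests→Deploy = 5+8+8 = 21; finish 21 days.

21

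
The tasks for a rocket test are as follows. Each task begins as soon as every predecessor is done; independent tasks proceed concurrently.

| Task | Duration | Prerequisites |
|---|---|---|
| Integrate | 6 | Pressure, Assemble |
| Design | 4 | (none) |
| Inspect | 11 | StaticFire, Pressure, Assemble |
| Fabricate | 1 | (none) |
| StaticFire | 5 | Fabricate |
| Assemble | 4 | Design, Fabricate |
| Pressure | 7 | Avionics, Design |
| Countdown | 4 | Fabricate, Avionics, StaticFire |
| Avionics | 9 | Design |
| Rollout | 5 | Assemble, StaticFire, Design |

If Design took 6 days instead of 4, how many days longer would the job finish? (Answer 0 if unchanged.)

As given, the longest chain is Design→Avionics→Pressure→Inspect = 4+9+7+11 = 31, so the finish is 31 days.
Design is on the critical path; changing it to 6 makes that path 33 days.
No other chain overtakes it, so the finish is 33 days.
Change in finish: 33 − 31 = +2 days.

2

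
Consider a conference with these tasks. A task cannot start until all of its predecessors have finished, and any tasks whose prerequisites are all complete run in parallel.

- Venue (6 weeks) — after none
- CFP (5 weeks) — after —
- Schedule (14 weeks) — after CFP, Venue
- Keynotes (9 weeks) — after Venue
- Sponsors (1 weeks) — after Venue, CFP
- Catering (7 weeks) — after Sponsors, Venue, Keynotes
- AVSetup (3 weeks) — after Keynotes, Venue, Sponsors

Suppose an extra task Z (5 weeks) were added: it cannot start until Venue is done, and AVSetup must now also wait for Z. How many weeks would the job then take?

Originally the job takes 22 weeks.
With Z inserted, AVSetup now waits for max(Keynotes, Venue, Sponsors, Z).
New critical path: Venue→Keynotes→Catering = 6+9+7 = 22 ⇒ 22 weeks.

22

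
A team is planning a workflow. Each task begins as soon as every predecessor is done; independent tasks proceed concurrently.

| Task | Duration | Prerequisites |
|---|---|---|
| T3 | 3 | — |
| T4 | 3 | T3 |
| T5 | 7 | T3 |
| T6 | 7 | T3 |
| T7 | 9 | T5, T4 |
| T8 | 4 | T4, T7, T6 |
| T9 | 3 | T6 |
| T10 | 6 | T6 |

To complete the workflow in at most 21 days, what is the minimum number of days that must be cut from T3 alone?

Current finish: 23 days; target: 21.
T3 is on every critical path, so each day cut from T3 cuts the finish by one (this holds down to a finish of 21).
Need 23 − 21 = 2 days off T3 → T3 becomes 1 day, finish becomes 21.

2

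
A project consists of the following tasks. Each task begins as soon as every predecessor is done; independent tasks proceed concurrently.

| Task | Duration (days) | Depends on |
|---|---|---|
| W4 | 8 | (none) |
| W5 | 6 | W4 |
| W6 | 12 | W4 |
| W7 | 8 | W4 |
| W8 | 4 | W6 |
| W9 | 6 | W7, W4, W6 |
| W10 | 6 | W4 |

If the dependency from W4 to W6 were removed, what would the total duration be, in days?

Original critical path: W4→W6→W9 = 8+12+6 = 26 ⇒ 26 days.
Without W4→W6, W6's earliest start moves from 8 to 0.
New critical path: W4→W7→W9 = 8+8+6 = 22 ⇒ 22 days.

22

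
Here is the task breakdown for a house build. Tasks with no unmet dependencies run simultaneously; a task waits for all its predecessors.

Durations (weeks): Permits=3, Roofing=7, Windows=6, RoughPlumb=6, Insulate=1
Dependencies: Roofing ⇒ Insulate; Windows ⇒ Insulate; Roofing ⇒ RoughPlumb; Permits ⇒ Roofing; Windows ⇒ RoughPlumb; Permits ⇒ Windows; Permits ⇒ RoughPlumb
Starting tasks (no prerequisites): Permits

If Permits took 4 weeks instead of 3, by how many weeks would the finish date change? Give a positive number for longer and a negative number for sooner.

Baseline: Permits→Roofing→RoughPlumb = 3+7+6 = 16 → 16 weeks.
Since Permits is critical, the +1 change carries straight to that chain (now 17 weeks).
That remains the longest chain; total 17 weeks.
Change in finish: 17 − 16 = +1 weeks.

1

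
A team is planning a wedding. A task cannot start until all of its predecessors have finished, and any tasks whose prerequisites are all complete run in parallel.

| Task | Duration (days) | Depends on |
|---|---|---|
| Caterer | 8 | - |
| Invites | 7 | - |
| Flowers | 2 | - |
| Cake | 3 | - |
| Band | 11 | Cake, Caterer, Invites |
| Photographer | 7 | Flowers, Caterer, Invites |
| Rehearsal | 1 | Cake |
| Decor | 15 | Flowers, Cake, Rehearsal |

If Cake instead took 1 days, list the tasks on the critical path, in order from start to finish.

As given, the longest chain is Cake→Rehearsal→Decor = 3+1+15 = 19, so the finish is 19 days.
Cake is on the critical path; changing it to 1 makes that path 17 days.
New critical path: Caterer→Band = 8+11 = 19 ⇒ 19 days.

Caterer, Band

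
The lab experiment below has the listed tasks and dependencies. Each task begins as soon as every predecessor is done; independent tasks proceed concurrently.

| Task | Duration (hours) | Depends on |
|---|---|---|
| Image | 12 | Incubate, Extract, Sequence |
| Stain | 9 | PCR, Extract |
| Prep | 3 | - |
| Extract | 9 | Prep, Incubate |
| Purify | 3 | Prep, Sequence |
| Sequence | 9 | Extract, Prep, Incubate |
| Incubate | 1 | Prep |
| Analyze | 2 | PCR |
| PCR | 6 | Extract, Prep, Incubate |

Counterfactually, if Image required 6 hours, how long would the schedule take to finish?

Critical path before the change: Prep→Incubate→Extract→Sequence→Image = 3+1+9+9+12 = 34 giving 34 hours.
Image is on the critical path; changing it to 6 makes that path 28 hours.
The binding chain switches to Prep→Incubate→Extract→PCR→Stain = 3+1+9+6+9 = 28; finish 28 hours.

28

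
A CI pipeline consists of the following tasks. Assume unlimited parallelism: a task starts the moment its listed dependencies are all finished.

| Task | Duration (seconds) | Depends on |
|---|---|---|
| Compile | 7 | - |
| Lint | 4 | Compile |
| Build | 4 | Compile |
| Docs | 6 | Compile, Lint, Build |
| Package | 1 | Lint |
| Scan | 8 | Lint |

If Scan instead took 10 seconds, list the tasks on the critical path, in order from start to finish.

Compile, Lint, Scan

Actual critical path: Compile→Lint→Scan = 7+4+8 = 19 ⇒ 19 seconds.
Since Scan is critical, the +2 change carries straight to that chain (now 21 seconds).
No other chain overtakes it, so the finish is 21 seconds.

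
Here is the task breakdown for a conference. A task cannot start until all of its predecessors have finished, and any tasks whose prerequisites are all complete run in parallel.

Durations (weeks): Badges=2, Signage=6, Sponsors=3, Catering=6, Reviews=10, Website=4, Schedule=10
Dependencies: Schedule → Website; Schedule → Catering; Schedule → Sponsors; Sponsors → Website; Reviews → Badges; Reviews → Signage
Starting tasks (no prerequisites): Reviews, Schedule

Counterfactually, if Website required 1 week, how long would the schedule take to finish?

16

As given, the longest chain is Schedule→Sponsors→Website = 10+3+4 = 17, so the finish is 17 weeks.
Website lies on that path, so at 1 week the path becomes 14 weeks.
Now Reviews→Signage = 10+6 = 16 is longest, so the finish becomes 16 weeks.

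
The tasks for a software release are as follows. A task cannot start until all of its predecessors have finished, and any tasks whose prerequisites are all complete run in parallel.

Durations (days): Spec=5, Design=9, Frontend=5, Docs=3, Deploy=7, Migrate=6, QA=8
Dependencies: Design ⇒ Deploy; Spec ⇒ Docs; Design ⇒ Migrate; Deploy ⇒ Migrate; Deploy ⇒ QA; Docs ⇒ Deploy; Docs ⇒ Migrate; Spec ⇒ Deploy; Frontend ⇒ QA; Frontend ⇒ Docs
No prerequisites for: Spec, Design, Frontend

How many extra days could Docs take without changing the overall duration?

Design→Deploy→QA = 9+7+8 = 24 sets the makespan at 24 days.
The longest chain containing Docs totals 23 days.
So Docs can slip 9 − 8 = 1 day.

1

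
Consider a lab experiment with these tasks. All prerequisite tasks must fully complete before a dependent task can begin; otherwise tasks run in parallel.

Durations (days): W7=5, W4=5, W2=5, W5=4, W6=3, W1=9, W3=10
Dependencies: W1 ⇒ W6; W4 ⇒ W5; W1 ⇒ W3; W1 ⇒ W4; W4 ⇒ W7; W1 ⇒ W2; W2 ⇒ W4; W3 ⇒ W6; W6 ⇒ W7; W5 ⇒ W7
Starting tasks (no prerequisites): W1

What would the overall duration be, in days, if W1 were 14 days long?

33

As given, the longest chain is W1→W2→W4→W5→W7 = 9+5+5+4+5 = 28, so the finish is 28 days.
Since W1 is critical, the +5 change carries straight to that chain (now 33 days).
No other chain overtakes it, so the finish is 33 days.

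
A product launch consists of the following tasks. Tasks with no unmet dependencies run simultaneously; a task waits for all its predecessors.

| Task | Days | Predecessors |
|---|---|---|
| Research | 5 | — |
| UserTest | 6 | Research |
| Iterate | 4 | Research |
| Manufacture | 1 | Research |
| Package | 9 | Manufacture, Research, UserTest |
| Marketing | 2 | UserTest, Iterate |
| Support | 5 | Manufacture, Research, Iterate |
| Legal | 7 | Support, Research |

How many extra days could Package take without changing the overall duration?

The longest chain is Research→Iterate→Support→Legal = 5+4+5+7 = 21; overall finish 21 days.
Longest path through Package: 20 days (earliest finish 20, latest finish 21).
Float = 21 − 20 = 1.

1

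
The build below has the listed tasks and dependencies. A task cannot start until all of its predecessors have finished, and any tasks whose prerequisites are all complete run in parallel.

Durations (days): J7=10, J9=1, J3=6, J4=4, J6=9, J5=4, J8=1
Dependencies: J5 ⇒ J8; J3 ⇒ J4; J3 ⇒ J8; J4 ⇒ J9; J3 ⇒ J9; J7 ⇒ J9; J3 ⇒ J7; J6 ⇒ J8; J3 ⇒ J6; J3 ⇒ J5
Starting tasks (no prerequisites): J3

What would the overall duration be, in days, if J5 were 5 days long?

17

Actual critical path: J3→J7→J9 = 6+10+1 = 17 ⇒ 17 days.
J5 is off the critical path — its longest chain is 11 days, giving 6 of slack.
No other chain overtakes it, so the finish is 17 days.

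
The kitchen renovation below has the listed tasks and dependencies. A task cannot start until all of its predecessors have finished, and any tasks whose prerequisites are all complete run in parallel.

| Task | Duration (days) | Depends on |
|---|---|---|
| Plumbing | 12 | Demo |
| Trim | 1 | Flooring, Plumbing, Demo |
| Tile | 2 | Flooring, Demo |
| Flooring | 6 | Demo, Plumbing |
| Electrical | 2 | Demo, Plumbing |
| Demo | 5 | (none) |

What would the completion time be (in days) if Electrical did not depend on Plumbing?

25

Before: longest chain Demo→Plumbing→Flooring→Tile = 5+12+6+2 = 25, finish 25.
Without Plumbing→Electrical, Electrical's earliest start moves from 17 to 5.
After: Demo→Plumbing→Flooring→Tile = 5+12+6+2 = 25 → 25 days.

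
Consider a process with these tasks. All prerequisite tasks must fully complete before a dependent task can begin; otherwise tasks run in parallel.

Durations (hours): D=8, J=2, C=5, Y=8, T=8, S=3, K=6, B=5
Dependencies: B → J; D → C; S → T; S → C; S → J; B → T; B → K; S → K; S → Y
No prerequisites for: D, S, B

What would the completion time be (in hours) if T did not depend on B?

Before: longest chain D→C = 8+5 = 13, finish 13.
Without B→T, T's earliest start moves from 5 to 3.
New critical path: D→C = 8+5 = 13 ⇒ 13 hours.

13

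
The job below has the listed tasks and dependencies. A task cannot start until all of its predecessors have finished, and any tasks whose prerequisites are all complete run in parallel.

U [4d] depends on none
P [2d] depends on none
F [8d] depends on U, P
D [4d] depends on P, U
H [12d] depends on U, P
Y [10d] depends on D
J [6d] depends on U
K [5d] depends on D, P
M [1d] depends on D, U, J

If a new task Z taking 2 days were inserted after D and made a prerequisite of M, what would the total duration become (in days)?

18

Originally the job takes 18 days.
With Z inserted, M now waits for max(D, U, J, Z).
New critical path: U→D→Y = 4+4+10 = 18 ⇒ 18 days.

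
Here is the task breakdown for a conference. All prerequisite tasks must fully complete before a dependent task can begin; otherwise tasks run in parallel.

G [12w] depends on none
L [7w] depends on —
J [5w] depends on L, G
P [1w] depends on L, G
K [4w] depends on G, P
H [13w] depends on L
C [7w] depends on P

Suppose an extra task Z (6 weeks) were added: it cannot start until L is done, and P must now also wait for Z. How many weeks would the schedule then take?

21

Originally the schedule takes 20 weeks.
With Z inserted, P now waits for max(L, G, Z).
New critical path: L→Z→P→C = 7+6+1+7 = 21 ⇒ 21 weeks.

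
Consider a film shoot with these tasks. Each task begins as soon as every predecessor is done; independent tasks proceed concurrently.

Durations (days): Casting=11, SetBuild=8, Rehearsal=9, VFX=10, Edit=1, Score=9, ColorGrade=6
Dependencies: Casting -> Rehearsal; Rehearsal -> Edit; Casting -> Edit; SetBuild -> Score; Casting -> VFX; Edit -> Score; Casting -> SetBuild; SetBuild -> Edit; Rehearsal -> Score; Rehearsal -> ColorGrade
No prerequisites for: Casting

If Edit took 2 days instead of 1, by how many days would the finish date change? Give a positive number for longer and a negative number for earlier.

Baseline: Casting→Rehearsal→Edit→Score = 11+9+1+9 = 30 → 30 days.
Edit is on the critical path; changing it to 2 makes that path 31 days.
That remains the longest chain; total 31 days.
Change in finish: 31 − 30 = +1 days.

1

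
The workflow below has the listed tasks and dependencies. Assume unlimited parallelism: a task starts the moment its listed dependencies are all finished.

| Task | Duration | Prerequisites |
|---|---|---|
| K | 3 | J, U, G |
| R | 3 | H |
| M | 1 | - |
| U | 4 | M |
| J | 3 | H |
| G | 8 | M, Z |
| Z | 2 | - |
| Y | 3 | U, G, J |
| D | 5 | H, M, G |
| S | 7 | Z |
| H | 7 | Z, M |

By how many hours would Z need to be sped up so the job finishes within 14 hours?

1

Current finish: 15 hours; target: 14.
Z is on every critical path, so each hour cut from Z cuts the finish by one (this holds down to a finish of 14).
Need 15 − 14 = 1 hour off Z → Z becomes 1 hour, finish becomes 14.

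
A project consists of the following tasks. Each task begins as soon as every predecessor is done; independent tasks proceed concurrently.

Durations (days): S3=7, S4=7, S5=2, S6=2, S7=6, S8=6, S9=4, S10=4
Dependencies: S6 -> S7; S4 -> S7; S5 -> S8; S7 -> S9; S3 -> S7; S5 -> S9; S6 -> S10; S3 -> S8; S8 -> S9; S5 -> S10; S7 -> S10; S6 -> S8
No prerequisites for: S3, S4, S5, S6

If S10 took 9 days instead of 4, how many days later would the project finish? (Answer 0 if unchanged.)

5

Baseline: S3→S7→S10 = 7+6+4 = 17 → 17 days.
Since S10 is critical, the +5 change carries straight to that chain (now 22 days).
No other chain overtakes it, so the finish is 22 days.
Change in finish: 22 − 17 = +5 days.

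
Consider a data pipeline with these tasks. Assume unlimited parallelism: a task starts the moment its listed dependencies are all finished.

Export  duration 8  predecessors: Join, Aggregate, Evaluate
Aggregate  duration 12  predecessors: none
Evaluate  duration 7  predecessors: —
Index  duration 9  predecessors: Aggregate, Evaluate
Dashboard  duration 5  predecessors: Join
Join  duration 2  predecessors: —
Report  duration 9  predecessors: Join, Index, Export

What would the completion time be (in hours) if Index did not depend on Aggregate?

With the dependency in place, Aggregate→Index→Report = 12+9+9 = 30 sets the finish at 30 hours.
Without Aggregate→Index, Index's earliest start moves from 12 to 7.
The longest chain is now Aggregate→Export→Report = 12+8+9 = 29, so the plan takes 29 hours.

29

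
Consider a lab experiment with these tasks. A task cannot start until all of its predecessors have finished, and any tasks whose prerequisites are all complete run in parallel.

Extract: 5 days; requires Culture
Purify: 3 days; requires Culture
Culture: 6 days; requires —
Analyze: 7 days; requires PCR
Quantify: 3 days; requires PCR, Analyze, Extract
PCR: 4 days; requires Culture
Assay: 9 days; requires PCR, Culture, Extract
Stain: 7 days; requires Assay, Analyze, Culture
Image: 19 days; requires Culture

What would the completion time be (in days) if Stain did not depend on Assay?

Before: longest chain Culture→Extract→Assay→Stain = 6+5+9+7 = 27, finish 27.
Without Assay→Stain, Stain's earliest start moves from 20 to 17.
The longest chain is now Culture→Image = 6+19 = 25, so the lab experiment takes 25 days.

25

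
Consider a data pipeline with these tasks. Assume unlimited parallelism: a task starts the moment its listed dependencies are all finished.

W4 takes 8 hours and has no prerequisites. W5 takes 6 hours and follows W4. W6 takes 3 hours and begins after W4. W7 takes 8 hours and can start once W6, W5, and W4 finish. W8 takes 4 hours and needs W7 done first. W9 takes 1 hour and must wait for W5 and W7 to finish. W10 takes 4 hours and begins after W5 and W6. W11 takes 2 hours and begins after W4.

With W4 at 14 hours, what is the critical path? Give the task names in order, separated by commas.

W4, W5, W7, W8

Baseline: W4→W5→W7→W8 = 8+6+8+4 = 26 → 26 hours.
W4 lies on that path, so at 14 hours the path becomes 32 hours.
No other chain overtakes it, so the finish is 32 hours.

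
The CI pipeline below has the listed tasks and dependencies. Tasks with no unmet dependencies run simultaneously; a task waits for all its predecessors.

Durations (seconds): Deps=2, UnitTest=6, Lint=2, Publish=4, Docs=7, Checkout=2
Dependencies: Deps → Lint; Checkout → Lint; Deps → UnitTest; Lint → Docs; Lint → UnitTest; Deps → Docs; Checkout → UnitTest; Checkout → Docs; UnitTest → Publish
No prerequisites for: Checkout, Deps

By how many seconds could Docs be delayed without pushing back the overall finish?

3

The longest chain is Checkout→Lint→UnitTest→Publish = 2+2+6+4 = 14; overall finish 14 seconds.
Docs finishes as early as 11 and must finish by 14.
Slack of Docs = 7 − 4 = 3 seconds.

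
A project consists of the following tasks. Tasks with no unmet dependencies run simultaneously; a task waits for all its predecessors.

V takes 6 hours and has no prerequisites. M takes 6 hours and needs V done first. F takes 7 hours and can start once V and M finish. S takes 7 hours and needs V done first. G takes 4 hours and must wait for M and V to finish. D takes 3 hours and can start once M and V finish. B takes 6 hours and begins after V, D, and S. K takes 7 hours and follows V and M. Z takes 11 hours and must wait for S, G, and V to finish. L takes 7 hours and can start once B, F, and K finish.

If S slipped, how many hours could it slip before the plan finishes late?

2

Critical path: V→M→D→B→L = 6+6+3+6+7 = 28, so the finish is 28 hours.
The longest chain containing S totals 26 hours.
Slack of S = 8 − 6 = 2 hours.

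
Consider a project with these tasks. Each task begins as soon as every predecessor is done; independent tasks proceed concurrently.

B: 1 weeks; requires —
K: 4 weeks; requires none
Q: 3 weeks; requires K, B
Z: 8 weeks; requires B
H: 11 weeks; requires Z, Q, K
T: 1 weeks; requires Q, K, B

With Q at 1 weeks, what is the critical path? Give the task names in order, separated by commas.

As given, the longest chain is B→Z→H = 1+8+11 = 20, so the finish is 20 weeks.
The longest path through Q is only 18 weeks, so Q has float 2.
The critical path is still B→Z→H; finish is now 20 weeks.

B, Z, H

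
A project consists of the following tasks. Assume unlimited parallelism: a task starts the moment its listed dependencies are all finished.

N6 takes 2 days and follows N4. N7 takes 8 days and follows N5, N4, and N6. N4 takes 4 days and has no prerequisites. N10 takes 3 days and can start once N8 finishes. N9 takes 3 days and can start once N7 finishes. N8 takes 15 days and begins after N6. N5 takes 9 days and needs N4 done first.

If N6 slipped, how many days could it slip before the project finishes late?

0

N4→N5→N7→N9 = 4+9+8+3 = 24 sets the makespan at 24 days.
The longest chain containing N6 totals 24 days.
So N6 can slip 6 − 6 = 0 days.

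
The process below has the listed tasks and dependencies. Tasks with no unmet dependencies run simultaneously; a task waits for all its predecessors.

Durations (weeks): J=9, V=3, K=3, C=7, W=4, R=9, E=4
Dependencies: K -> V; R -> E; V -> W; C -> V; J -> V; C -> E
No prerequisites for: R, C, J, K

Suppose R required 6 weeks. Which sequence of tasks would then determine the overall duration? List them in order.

J, V, W

As given, the longest chain is J→V→W = 9+3+4 = 16, so the finish is 16 weeks.
The longest path through R is only 13 weeks, so R has float 3.
That remains the longest chain; total 16 weeks.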